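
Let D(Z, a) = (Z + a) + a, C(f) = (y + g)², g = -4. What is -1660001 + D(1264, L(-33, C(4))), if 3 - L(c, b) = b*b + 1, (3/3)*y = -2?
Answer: -1661325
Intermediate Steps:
y = -2
C(f) = 36 (C(f) = (-2 - 4)² = (-6)² = 36)
L(c, b) = 2 - b² (L(c, b) = 3 - (b*b + 1) = 3 - (b² + 1) = 3 - (1 + b²) = 3 + (-1 - b²) = 2 - b²)
D(Z, a) = Z + 2*a
-1660001 + D(1264, L(-33, C(4))) = -1660001 + (1264 + 2*(2 - 1*36²)) = -1660001 + (1264 + 2*(2 - 1*1296)) = -1660001 + (1264 + 2*(2 - 1296)) = -1660001 + (1264 + 2*(-1294)) = -1660001 + (1264 - 2588) = -1660001 - 1324 = -1661325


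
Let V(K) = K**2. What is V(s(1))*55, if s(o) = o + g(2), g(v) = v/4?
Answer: 495/4 ≈ 123.75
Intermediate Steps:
g(v) = v/4 (g(v) = v*(1/4) = v/4)
s(o) = 1/2 + o (s(o) = o + (1/4)*2 = o + 1/2 = 1/2 + o)
V(s(1))*55 = (1/2 + 1)**2*55 = (3/2)**2*55 = (9/4)*55 = 495/4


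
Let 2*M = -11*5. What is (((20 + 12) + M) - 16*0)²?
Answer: 81/4 ≈ 20.250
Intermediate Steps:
M = -55/2 (M = (-11*5)/2 = (½)*(-55) = -55/2 ≈ -27.500)
(((20 + 12) + M) - 16*0)² = (((20 + 12) - 55/2) - 16*0)² = ((32 - 55/2) + 0)² = (9/2 + 0)² = (9/2)² = 81/4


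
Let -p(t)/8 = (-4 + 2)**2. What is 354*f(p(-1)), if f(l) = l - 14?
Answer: -16284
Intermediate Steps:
p(t) = -32 (p(t) = -8*(-4 + 2)**2 = -8*(-2)**2 = -8*4 = -32)
f(l) = -14 + l
354*f(p(-1)) = 354*(-14 - 32) = 354*(-46) = -16284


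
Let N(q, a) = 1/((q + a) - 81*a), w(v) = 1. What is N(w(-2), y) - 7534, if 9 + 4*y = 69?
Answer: -9033267/1199 ≈ -7534.0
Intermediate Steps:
y = 15 (y = -9/4 + (1/4)*69 = -9/4 + 69/4 = 15)
N(q, a) = 1/(q - 80*a) (N(q, a) = 1/((a + q) - 81*a) = 1/(q - 80*a))
N(w(-2), y) - 7534 = 1/(1 - 80*15) - 7534 = 1/(1 - 1200) - 7534 = 1/(-1199) - 7534 = -1/1199 - 7534 = -9033267/1199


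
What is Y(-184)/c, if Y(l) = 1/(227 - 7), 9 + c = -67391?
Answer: -1/14828000 ≈ -6.7440e-8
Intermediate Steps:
c = -67400 (c = -9 - 67391 = -67400)
Y(l) = 1/220
Y(-184)/c = (1/220)/(-67400) = (1/220)*(-1/67400) = -1/14828000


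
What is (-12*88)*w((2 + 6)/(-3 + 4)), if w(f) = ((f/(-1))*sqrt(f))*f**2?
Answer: 1081344*sqrt(2) ≈ 1.5293e+6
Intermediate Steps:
w(f) = -f**(7/2) (w(f) = ((f*(-1))*sqrt(f))*f**2 = ((-f)*sqrt(f))*f**2 = (-f**(3/2))*f**2 = -f**(7/2))
(-12*88)*w((2 + 6)/(-3 + 4)) = (-12*88)*(-((2 + 6)/(-3 + 4))**(7/2)) = -(-1056)*(8/1)**(7/2) = -(-1056)*(8*1)**(7/2) = -(-1056)*8**(7/2) = -(-1056)*1024*sqrt(2) = -(-1081344)*sqrt(2) = 1081344*sqrt(2)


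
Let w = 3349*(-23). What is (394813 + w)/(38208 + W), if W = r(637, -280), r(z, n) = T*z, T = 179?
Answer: 317786/152231 ≈ 2.0875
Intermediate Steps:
w = -77027
r(z, n) = 179*z
W = 114023 (W = 179*637 = 114023)
(394813 + w)/(38208 + W) = (394813 - 77027)/(38208 + 114023) = 317786/152231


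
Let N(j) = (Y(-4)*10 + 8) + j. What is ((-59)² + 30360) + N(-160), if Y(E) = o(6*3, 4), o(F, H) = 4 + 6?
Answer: 33789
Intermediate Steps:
o(F, H) = 10
Y(E) = 10
N(j) = 108 + j (N(j) = (10*10 + 8) + j = (100 + 8) + j = 108 + j)
((-59)² + 30360) + N(-160) = ((-59)² + 30360) + (108 - 160) = (3481 + 30360) - 52 = 33841 - 52 = 33789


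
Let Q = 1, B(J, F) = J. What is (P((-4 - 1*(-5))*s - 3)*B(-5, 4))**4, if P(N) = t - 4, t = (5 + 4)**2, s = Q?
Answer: 21970650625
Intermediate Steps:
s = 1
t = 81 (t = 9**2 = 81)
P(N) = 77 (P(N) = 81 - 4 = 77)
(P((-4 - 1*(-5))*s - 3)*B(-5, 4))**4 = (77*(-5))**4 = (-385)**4 = 21970650625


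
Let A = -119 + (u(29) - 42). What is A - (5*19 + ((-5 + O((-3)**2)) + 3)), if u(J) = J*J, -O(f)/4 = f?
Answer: 623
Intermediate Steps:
O(f) = -4*f
u(J) = J**2
A = 680 (A = -119 + (29**2 - 42) = -119 + (841 - 42) = -119 + 799 = 680)
A - (5*19 + ((-5 + O((-3)**2)) + 3)) = 680 - (5*19 + ((-5 - 4*(-3)**2) + 3)) = 680 - (95 + ((-5 - 4*9) + 3)) = 680 - (95 + ((-5 - 36) + 3)) = 680 - (95 + (-41 + 3)) = 680 - (95 - 38) = 680 - 1*57 = 680 - 57 = 623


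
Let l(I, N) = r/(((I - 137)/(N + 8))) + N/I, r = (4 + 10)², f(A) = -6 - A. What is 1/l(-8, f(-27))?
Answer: -40/1673 ≈ -0.023909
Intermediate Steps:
r = 196 (r = 14² = 196)
l(I, N) = N/I + 196*(8 + N)/(-137 + I) (l(I, N) = 196/(((I - 137)/(N + 8))) + N/I = 196/(((-137 + I)/(8 + N))) + N/I = 196*((8 + N)/(-137 + I)) + N/I = 196*(8 + N)/(-137 + I) + N/I = N/I + 196*(8 + N)/(-137 + I))
1/l(-8, f(-27)) = 1/((-137*(-6 - 1*(-27)) + 1568*(-8) + 197*(-8)*(-6 - 1*(-27)))/((-8)*(-137 - 8))) = 1/(-⅛*(-137*(-6 + 27) - 12544 + 197*(-8)*(-6 + 27))/(-145)) = 1/(-⅛*(-1/145)*(-137*21 - 12544 + 197*(-8)*21)) = 1/(-⅛*(-1/145)*(-2877 - 12544 - 33096)) = 1/(-⅛*(-1/145)*(-48517)) = 1/(-1673/40) = -40/1673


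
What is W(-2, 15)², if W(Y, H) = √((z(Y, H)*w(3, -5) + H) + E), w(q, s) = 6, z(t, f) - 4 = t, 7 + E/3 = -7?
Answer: -15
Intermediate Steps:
E = -42 (E = -21 + 3*(-7) = -21 - 21 = -42)
z(t, f) = 4 + t
W(Y, H) = √(-18 + H + 6*Y) (W(Y, H) = √(((4 + Y)*6 + H) - 42) = √(((24 + 6*Y) + H) - 42) = √((24 + H + 6*Y) - 42) = √(-18 + H + 6*Y))
W(-2, 15)² = (√(-18 + 15 + 6*(-2)))² = (√(-18 + 15 - 12))² = (√(-15))² = (I*√15)² = -15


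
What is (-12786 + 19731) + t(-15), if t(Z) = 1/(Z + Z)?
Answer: 208349/30 ≈ 6945.0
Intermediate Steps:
t(Z) = 1/(2*Z)
(-12786 + 19731) + t(-15) = (-12786 + 19731) + (½)/(-15) = 6945 + (½)*(-1/15) = 6945 - 1/30 = 208349/30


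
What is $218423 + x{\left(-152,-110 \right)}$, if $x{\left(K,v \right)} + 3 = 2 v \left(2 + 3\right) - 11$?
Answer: $217309$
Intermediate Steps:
$x{\left(K,v \right)} = -14 + 10 v$ ($x{\left(K,v \right)} = -3 + \left(2 v \left(2 + 3\right) - 11\right) = -3 + \left(2 v 5 - 11\right) = -3 + \left(2 \cdot 5 v - 11\right) = -3 + \left(10 v - 11\right) = -3 + \left(-11 + 10 v\right) = -14 + 10 v$)
$218423 + x{\left(-152,-110 \right)} = 218423 + \left(-14 + 10 \left(-110\right)\right) = 218423 - 1114 = 217309$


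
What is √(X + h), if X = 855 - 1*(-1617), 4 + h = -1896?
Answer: 2*√143 ≈ 23.917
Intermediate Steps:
h = -1900 (h = -4 - 1896 = -1900)
X = 2472 (X = 855 + 1617 = 2472)
√(X + h) = √(2472 - 1900) = √572 = 2*√143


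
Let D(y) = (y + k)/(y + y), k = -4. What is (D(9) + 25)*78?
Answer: 5915/3 ≈ 1971.7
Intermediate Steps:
D(y) = (-4 + y)/(2*y) (D(y) = (y - 4)/(y + y) = (-4 + y)/((2*y)) = (-4 + y)*(1/(2*y)) = (-4 + y)/(2*y))
(D(9) + 25)*78 = ((1/2)*(-4 + 9)/9 + 25)*78 = ((1/2)*(1/9)*5 + 25)*78 = (5/18 + 25)*78 = (455/18)*78 = 5915/3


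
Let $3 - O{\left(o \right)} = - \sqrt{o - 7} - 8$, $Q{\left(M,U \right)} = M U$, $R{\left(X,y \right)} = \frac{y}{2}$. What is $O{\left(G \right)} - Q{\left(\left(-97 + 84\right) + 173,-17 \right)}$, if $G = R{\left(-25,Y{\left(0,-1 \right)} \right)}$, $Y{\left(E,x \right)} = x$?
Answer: $2731 + \frac{i \sqrt{30}}{2} \approx 2731.0 + 2.7386 i$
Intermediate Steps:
$R{\left(X,y \right)} = \frac{y}{2}$ ($R{\left(X,y \right)} = y \frac{1}{2} = \frac{y}{2}$)
$G = - \frac{1}{2}$ ($G = \frac{1}{2} \left(-1\right) = - \frac{1}{2} \approx -0.5$)
$O{\left(o \right)} = 11 + \sqrt{-7 + o}$ ($O{\left(o \right)} = 3 - \left(- \sqrt{o - 7} - 8\right) = 3 - \left(- \sqrt{-7 + o} - 8\right) = 3 - \left(-8 - \sqrt{-7 + o}\right) = 3 + \left(8 + \sqrt{-7 + o}\right) = 11 + \sqrt{-7 + o}$)
$O{\left(G \right)} - Q{\left(\left(-97 + 84\right) + 173,-17 \right)} = \left(11 + \sqrt{-7 - \frac{1}{2}}\right) - \left(\left(-97 + 84\right) + 173\right) \left(-17\right) = \left(11 + \sqrt{- \frac{15}{2}}\right) - \left(-13 + 173\right) \left(-17\right) = \left(11 + \frac{i \sqrt{30}}{2}\right) - 160 \left(-17\right) = \left(11 + \frac{i \sqrt{30}}{2}\right) - -2720 = \left(11 + \frac{i \sqrt{30}}{2}\right) + 2720 = 2731 + \frac{i \sqrt{30}}{2}$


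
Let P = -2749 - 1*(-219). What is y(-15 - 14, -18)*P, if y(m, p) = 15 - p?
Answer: -83490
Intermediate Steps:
P = -2530 (P = -2749 + 219 = -2530)
y(-15 - 14, -18)*P = (15 - 1*(-18))*(-2530) = (15 + 18)*(-2530) = 33*(-2530) = -83490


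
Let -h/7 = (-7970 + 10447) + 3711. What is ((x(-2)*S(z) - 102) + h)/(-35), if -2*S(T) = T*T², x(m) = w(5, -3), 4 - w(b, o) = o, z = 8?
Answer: 9042/7 ≈ 1291.7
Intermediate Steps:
w(b, o) = 4 - o
x(m) = 7 (x(m) = 4 - 1*(-3) = 4 + 3 = 7)
S(T) = -T³/2 (S(T) = -T*T²/2 = -T³/2)
h = -43316 (h = -7*((-7970 + 10447) + 3711) = -7*(2477 + 3711) = -7*6188 = -43316)
((x(-2)*S(z) - 102) + h)/(-35) = ((7*(-½*8³) - 102) - 43316)/(-35) = ((7*(-½*512) - 102) - 43316)*(-1/35) = ((7*(-256) - 102) - 43316)*(-1/35) = ((-1792 - 102) - 43316)*(-1/35) = (-1894 - 43316)*(-1/35) = -45210*(-1/35) = 9042/7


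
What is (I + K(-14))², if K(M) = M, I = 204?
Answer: 36100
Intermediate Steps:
(I + K(-14))² = (204 - 14)² = 190² = 36100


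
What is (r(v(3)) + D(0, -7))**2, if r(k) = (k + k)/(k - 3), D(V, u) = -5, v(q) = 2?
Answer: 81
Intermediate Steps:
r(k) = 2*k/(-3 + k) (r(k) = (2*k)/(-3 + k) = 2*k/(-3 + k))
(r(v(3)) + D(0, -7))**2 = (2*2/(-3 + 2) - 5)**2 = (2*2/(-1) - 5)**2 = (2*2*(-1) - 5)**2 = (-4 - 5)**2 = (-9)**2 = 81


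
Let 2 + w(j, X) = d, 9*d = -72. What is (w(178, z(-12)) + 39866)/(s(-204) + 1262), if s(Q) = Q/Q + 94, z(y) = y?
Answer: 39856/1357 ≈ 29.371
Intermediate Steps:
d = -8 (d = (1/9)*(-72) = -8)
s(Q) = 95 (s(Q) = 1 + 94 = 95)
w(j, X) = -10 (w(j, X) = -2 - 8 = -10)
(w(178, z(-12)) + 39866)/(s(-204) + 1262) = (-10 + 39866)/(95 + 1262) = 39856/1357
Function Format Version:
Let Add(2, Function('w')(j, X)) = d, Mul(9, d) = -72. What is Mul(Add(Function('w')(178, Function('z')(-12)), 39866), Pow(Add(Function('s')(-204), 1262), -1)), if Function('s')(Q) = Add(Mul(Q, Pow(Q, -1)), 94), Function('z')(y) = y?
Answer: Rational(39856, 1357) ≈ 29.371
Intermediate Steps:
d = -8 (d = Mul(Rational(1, 9), -72) = -8)
Function('s')(Q) = 95 (Function('s')(Q) = Add(1, 94) = 95)
Function('w')(j, X) = -10 (Function('w')(j, X) = Add(-2, -8) = -10)
Mul(Add(Function('w')(178, Function('z')(-12)), 39866), Pow(Add(Function('s')(-204), 1262), -1)) = Mul(Add(-10, 39866), Pow(Add(95, 1262), -1)) = Mul(39856, Pow(1357, -1)) = Mul(39856, Rational(1, 1357)) = Rational(39856, 1357)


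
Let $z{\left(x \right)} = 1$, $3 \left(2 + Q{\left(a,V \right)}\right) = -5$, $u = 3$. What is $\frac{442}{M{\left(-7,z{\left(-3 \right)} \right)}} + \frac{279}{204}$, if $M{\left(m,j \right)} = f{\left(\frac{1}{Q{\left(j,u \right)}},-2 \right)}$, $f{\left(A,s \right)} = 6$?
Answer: $\frac{15307}{204} \approx 75.034$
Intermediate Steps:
$Q{\left(a,V \right)} = - \frac{11}{3}$ ($Q{\left(a,V \right)} = -2 + \frac{1}{3} \left(-5\right) = -2 - \frac{5}{3} = - \frac{11}{3}$)
$M{\left(m,j \right)} = 6$
$\frac{442}{M{\left(-7,z{\left(-3 \right)} \right)}} + \frac{279}{204} = \frac{442}{6} + \frac{279}{204} = 442 \cdot \frac{1}{6} + 279 \cdot \frac{1}{204} = \frac{221}{3} + \frac{93}{68} = \frac{15307}{204}$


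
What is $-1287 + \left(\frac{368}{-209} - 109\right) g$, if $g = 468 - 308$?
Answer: $- \frac{3972823}{209} \approx -19009.0$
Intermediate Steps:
$g = 160$
$-1287 + \left(\frac{368}{-209} - 109\right) g = -1287 + \left(\frac{368}{-209} - 109\right) 160 = -1287 + \left(368 \left(- \frac{1}{209}\right) - 109\right) 160 = -1287 + \left(- \frac{368}{209} - 109\right) 160 = -1287 - \frac{3703840}{209} = - \frac{3972823}{209}$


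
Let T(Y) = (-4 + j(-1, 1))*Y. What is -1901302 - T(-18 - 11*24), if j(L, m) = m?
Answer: -1902148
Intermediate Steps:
T(Y) = -3*Y (T(Y) = (-4 + 1)*Y = -3*Y)
-1901302 - T(-18 - 11*24) = -1901302 - (-3)*(-18 - 11*24) = -1901302 - (-3)*(-18 - 264) = -1901302 - (-3)*(-282) = -1901302 - 1*846 = -1901302 - 846 = -1902148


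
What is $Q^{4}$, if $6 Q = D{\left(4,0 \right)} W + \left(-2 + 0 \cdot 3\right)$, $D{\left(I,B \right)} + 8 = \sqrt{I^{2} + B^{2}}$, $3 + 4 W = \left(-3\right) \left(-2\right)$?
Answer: $\frac{625}{1296} \approx 0.48225$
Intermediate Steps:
$W = \frac{3}{4}$ ($W = - \frac{3}{4} + \frac{\left(-3\right) \left(-2\right)}{4} = - \frac{3}{4} + \frac{1}{4} \cdot 6 = - \frac{3}{4} + \frac{3}{2} = \frac{3}{4} \approx 0.75$)
$D{\left(I,B \right)} = -8 + \sqrt{B^{2} + I^{2}}$ ($D{\left(I,B \right)} = -8 + \sqrt{I^{2} + B^{2}} = -8 + \sqrt{B^{2} + I^{2}}$)
$Q = - \frac{5}{6}$ ($Q = \frac{\left(-8 + \sqrt{0^{2} + 4^{2}}\right) \frac{3}{4} + \left(-2 + 0 \cdot 3\right)}{6} = \frac{\left(-8 + \sqrt{0 + 16}\right) \frac{3}{4} + \left(-2 + 0\right)}{6} = \frac{\left(-8 + \sqrt{16}\right) \frac{3}{4} - 2}{6} = \frac{\left(-8 + 4\right) \frac{3}{4} - 2}{6} = \frac{\left(-4\right) \frac{3}{4} - 2}{6} = \frac{-3 - 2}{6} = \frac{1}{6} \left(-5\right) = - \frac{5}{6} \approx -0.83333$)
$Q^{4} = \left(- \frac{5}{6}\right)^{4} = \frac{625}{1296}$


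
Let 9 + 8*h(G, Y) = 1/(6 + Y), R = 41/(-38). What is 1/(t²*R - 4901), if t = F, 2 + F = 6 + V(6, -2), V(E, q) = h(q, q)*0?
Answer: -19/93447 ≈ -0.00020332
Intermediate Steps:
R = -41/38 (R = 41*(-1/38) = -41/38 ≈ -1.0789)
h(G, Y) = -9/8 + 1/(8*(6 + Y))
V(E, q) = 0 (V(E, q) = ((-53 - 9*q)/(8*(6 + q)))*0 = 0)
F = 4 (F = -2 + (6 + 0) = -2 + 6 = 4)
t = 4
1/(t²*R - 4901) = 1/(4²*(-41/38) - 4901) = 1/(16*(-41/38) - 4901) = 1/(-328/19 - 4901) = 1/(-93447/19) = -19/93447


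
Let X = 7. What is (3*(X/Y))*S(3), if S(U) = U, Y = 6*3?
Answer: 7/2 ≈ 3.5000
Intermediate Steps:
Y = 18
(3*(X/Y))*S(3) = (3*(7/18))*3 = (7/6)*3 = 7/2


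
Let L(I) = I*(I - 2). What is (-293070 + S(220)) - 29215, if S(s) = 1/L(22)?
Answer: -141805399/440 ≈ -3.2229e+5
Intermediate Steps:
L(I) = I*(-2 + I)
S(s) = 1/440 (S(s) = 1/(22*(-2 + 22)) = 1/(22*20) = 1/440)
(-293070 + S(220)) - 29215 = (-293070 + 1/440) - 29215 = -128950799/440 - 29215 = -141805399/440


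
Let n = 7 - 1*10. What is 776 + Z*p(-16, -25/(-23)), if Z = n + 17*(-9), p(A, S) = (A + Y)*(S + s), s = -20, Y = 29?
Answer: 900028/23 ≈ 39132.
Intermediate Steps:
n = -3 (n = 7 - 10 = -3)
p(A, S) = (-20 + S)*(29 + A) (p(A, S) = (A + 29)*(S - 20) = (29 + A)*(-20 + S) = (-20 + S)*(29 + A))
Z = -156 (Z = -3 + 17*(-9) = -3 - 153 = -156)
776 + Z*p(-16, -25/(-23)) = 776 - 156*(-580 - 20*(-16) + 29*(-25/(-23)) - (-400)/(-23)) = 776 - 156*(-580 + 320 + 29*(-25*(-1/23)) - (-400)*(-1)/23) = 776 - 156*(-580 + 320 + 29*(25/23) - 16*25/23) = 776 - 156*(-580 + 320 + 725/23 - 400/23) = 776 - 156*(-5655/23) = 776 + 882180/23 = 900028/23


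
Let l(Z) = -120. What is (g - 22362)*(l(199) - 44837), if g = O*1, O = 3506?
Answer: 847709192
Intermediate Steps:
g = 3506 (g = 3506*1 = 3506)
(g - 22362)*(l(199) - 44837) = (3506 - 22362)*(-120 - 44837) = -18856*(-44957) = 847709192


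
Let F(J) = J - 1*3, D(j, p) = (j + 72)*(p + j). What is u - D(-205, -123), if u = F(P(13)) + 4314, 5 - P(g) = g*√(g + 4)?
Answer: -39308 - 13*√17 ≈ -39362.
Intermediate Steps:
D(j, p) = (72 + j)*(j + p)
P(g) = 5 - g*√(4 + g) (P(g) = 5 - g*√(g + 4) = 5 - g*√(4 + g))
F(J) = -3 + J (F(J) = J - 3 = -3 + J)
u = 4316 - 13*√17 (u = (-3 + (5 - 1*13*√(4 + 13))) + 4314 = (-3 + (5 - 1*13*√17)) + 4314 = (-3 + (5 - 13*√17)) + 4314 = (2 - 13*√17) + 4314 = 4316 - 13*√17 ≈ 4262.4)
u - D(-205, -123) = (4316 - 13*√17) - ((-205)² + 72*(-205) + 72*(-123) - 205*(-123)) = (4316 - 13*√17) - (42025 - 14760 - 8856 + 25215) = (4316 - 13*√17) - 1*43624 = (4316 - 13*√17) - 43624 = -39308 - 13*√17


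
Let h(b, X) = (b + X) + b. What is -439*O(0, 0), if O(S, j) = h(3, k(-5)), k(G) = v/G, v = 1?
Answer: -12731/5 ≈ -2546.2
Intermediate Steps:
k(G) = 1/G
h(b, X) = X + 2*b (h(b, X) = (X + b) + b = X + 2*b)
O(S, j) = 29/5 (O(S, j) = 1/(-5) + 2*3 = -⅕ + 6 = 29/5)
-439*O(0, 0) = -439*29/5 = -12731/5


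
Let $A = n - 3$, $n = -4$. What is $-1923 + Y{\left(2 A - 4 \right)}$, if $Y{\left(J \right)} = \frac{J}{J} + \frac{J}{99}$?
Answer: $- \frac{21144}{11} \approx -1922.2$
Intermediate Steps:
$A = -7$ ($A = -4 - 3 = -7$)
$Y{\left(J \right)} = 1 + \frac{J}{99}$ ($Y{\left(J \right)} = 1 + J \frac{1}{99} = 1 + \frac{J}{99}$)
$-1923 + Y{\left(2 A - 4 \right)} = -1923 + \left(1 + \frac{2 \left(-7\right) - 4}{99}\right) = -1923 + \left(1 + \frac{-14 - 4}{99}\right) = -1923 + \left(1 + \frac{1}{99} \left(-18\right)\right) = -1923 + \left(1 - \frac{2}{11}\right) = -1923 + \frac{9}{11} = - \frac{21144}{11}$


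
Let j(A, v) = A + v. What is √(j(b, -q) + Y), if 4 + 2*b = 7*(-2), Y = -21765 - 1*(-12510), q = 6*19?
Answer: 3*I*√1042 ≈ 96.84*I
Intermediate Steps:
q = 114
Y = -9255 (Y = -21765 + 12510 = -9255)
b = -9 (b = -2 + (7*(-2))/2 = -2 + (½)*(-14) = -2 - 7 = -9)
√(j(b, -q) + Y) = √((-9 - 1*114) - 9255) = √((-9 - 114) - 9255) = √(-123 - 9255) = √(-9378) = 3*I*√1042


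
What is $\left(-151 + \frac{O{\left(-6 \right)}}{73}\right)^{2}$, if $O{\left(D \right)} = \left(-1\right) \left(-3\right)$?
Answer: $\frac{121440400}{5329} \approx 22789.0$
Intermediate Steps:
$O{\left(D \right)} = 3$
$\left(-151 + \frac{O{\left(-6 \right)}}{73}\right)^{2} = \left(-151 + \frac{3}{73}\right)^{2} = \left(- \frac{11020}{73}\right)^{2} = \frac{121440400}{5329}$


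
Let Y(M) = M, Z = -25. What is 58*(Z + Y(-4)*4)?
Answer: -2378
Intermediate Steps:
58*(Z + Y(-4)*4) = 58*(-25 - 4*4) = 58*(-25 - 16) = 58*(-41) = -2378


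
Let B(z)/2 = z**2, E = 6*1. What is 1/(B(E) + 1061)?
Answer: 1/1133 ≈ 0.00088261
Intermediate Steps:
E = 6
B(z) = 2*z**2
1/(B(E) + 1061) = 1/(2*6**2 + 1061) = 1/(2*36 + 1061) = 1/(72 + 1061) = 1/1133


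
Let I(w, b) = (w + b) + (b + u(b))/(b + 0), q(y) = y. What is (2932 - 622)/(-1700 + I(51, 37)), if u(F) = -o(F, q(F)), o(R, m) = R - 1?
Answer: -28490/19881 ≈ -1.4330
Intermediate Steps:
o(R, m) = -1 + R
u(F) = 1 - F (u(F) = -(-1 + F) = 1 - F)
I(w, b) = b + w + 1/b (I(w, b) = (w + b) + (b + (1 - b))/(b + 0) = (b + w) + 1/b = b + w + 1/b)
(2932 - 622)/(-1700 + I(51, 37)) = (2932 - 622)/(-1700 + (37 + 51 + 1/37)) = 2310/(-1700 + (37 + 51 + 1/37)) = 2310/(-1700 + 3257/37) = 2310/(-59643/37) = 2310*(-37/59643) = -28490/19881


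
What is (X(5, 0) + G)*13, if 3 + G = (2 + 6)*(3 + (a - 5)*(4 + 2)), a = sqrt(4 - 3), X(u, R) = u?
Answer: -2158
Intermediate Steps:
a = 1 (a = sqrt(1) = 1)
G = -171 (G = -3 + (2 + 6)*(3 + (1 - 5)*(4 + 2)) = -3 + 8*(3 - 4*6) = -3 + 8*(3 - 24) = -3 + 8*(-21) = -3 - 168 = -171)
(X(5, 0) + G)*13 = (5 - 171)*13 = -166*13 = -2158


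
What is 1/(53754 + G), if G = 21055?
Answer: 1/74809 ≈ 1.3367e-5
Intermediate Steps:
1/(53754 + G) = 1/(53754 + 21055) = 1/74809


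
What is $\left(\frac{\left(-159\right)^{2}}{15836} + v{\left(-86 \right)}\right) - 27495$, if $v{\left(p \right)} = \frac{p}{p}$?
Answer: $- \frac{435369703}{15836} \approx -27492.0$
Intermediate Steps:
$v{\left(p \right)} = 1$
$\left(\frac{\left(-159\right)^{2}}{15836} + v{\left(-86 \right)}\right) - 27495 = \left(\frac{\left(-159\right)^{2}}{15836} + 1\right) - 27495 = \left(25281 \cdot \frac{1}{15836} + 1\right) - 27495 = \left(\frac{25281}{15836} + 1\right) - 27495 = \frac{41117}{15836} - 27495 = - \frac{435369703}{15836}$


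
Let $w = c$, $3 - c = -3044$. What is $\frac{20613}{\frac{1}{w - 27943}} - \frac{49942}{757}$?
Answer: $- \frac{388478254678}{757} \approx -5.1318 \cdot 10^{8}$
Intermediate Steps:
$c = 3047$ ($c = 3 - -3044 = 3 + 3044 = 3047$)
$w = 3047$
$\frac{20613}{\frac{1}{w - 27943}} - \frac{49942}{757} = \frac{20613}{\frac{1}{3047 - 27943}} - \frac{49942}{757} = \frac{20613}{\frac{1}{-24896}} - \frac{49942}{757} = \frac{20613}{- \frac{1}{24896}} - \frac{49942}{757} = 20613 \left(-24896\right) - \frac{49942}{757} = -513181248 - \frac{49942}{757} = - \frac{388478254678}{757}$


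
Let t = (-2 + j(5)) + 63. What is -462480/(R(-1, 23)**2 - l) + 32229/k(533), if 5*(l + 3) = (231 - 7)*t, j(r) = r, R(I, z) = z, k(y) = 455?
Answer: 51531657/197015 ≈ 261.56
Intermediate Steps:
t = 66 (t = (-2 + 5) + 63 = 3 + 63 = 66)
l = 14769/5 (l = -3 + ((231 - 7)*66)/5 = -3 + (224*66)/5 = -3 + (1/5)*14784 = -3 + 14784/5 = 14769/5 ≈ 2953.8)
-462480/(R(-1, 23)**2 - l) + 32229/k(533) = -462480/(23**2 - 1*14769/5) + 32229/455 = -462480/(529 - 14769/5) + 32229*(1/455) = -462480/(-12124/5) + 32229/455 = -462480*(-5/12124) + 32229/455 = 578100/3031 + 32229/455 = 51531657/197015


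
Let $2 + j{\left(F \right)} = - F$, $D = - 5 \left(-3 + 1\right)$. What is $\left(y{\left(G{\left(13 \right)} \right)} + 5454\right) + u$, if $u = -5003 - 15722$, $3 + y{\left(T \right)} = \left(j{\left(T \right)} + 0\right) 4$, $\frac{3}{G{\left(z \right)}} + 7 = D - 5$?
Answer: $-15276$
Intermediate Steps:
$D = 10$ ($D = \left(-5\right) \left(-2\right) = 10$)
$G{\left(z \right)} = - \frac{3}{2}$ ($G{\left(z \right)} = \frac{3}{-7 + \left(10 - 5\right)} = \frac{3}{-7 + 5} = \frac{3}{-2} = 3 \left(- \frac{1}{2}\right) = - \frac{3}{2}$)
$j{\left(F \right)} = -2 - F$
$y{\left(T \right)} = -11 - 4 T$ ($y{\left(T \right)} = -3 + \left(\left(-2 - T\right) + 0\right) 4 = -3 + \left(-2 - T\right) 4 = -3 - \left(8 + 4 T\right) = -11 - 4 T$)
$u = -20725$
$\left(y{\left(G{\left(13 \right)} \right)} + 5454\right) + u = \left(\left(-11 - -6\right) + 5454\right) - 20725 = \left(\left(-11 + 6\right) + 5454\right) - 20725 = \left(-5 + 5454\right) - 20725 = 5449 - 20725 = -15276$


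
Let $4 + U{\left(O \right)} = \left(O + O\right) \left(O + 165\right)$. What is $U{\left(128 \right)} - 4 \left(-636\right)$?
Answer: $77548$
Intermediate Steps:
$U{\left(O \right)} = -4 + 2 O \left(165 + O\right)$ ($U{\left(O \right)} = -4 + \left(O + O\right) \left(O + 165\right) = -4 + 2 O \left(165 + O\right)$)
$U{\left(128 \right)} - 4 \left(-636\right) = \left(-4 + 2 \cdot 128^{2} + 330 \cdot 128\right) - 4 \left(-636\right) = \left(-4 + 2 \cdot 16384 + 42240\right) - -2544 = \left(-4 + 32768 + 42240\right) + 2544 = 75004 + 2544 = 77548$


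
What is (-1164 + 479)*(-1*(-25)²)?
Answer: 428125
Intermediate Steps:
(-1164 + 479)*(-1*(-25)²) = -(-685)*625 = -685*(-625) = 428125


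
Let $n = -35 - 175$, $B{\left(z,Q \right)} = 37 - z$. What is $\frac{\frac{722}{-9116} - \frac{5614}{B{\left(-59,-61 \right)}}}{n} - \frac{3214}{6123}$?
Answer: $- \frac{11536739663}{46886505120} \approx -0.24606$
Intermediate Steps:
$n = -210$ ($n = -35 - 175 = -210$)
$\frac{\frac{722}{-9116} - \frac{5614}{B{\left(-59,-61 \right)}}}{n} - \frac{3214}{6123} = \frac{\frac{722}{-9116} - \frac{5614}{37 - -59}}{-210} - \frac{3214}{6123} = \left(722 \left(- \frac{1}{9116}\right) - \frac{5614}{37 + 59}\right) \left(- \frac{1}{210}\right) - \frac{3214}{6123} = \left(- \frac{361}{4558} - \frac{5614}{96}\right) \left(- \frac{1}{210}\right) - \frac{3214}{6123} = \left(- \frac{361}{4558} - \frac{2807}{48}\right) \left(- \frac{1}{210}\right) - \frac{3214}{6123} = \left(- \frac{6405817}{109392}\right) \left(- \frac{1}{210}\right) - \frac{3214}{6123} = \frac{6405817}{22972320} - \frac{3214}{6123} = - \frac{11536739663}{46886505120}$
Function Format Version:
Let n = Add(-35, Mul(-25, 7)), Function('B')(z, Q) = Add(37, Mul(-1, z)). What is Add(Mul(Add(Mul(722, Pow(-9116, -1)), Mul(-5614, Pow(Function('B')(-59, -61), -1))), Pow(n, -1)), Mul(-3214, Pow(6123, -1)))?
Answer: Rational(-11536739663, 46886505120) ≈ -0.24606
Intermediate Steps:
n = -210 (n = Add(-35, -175) = -210)
Add(Mul(Add(Mul(722, Pow(-9116, -1)), Mul(-5614, Pow(Function('B')(-59, -61), -1))), Pow(n, -1)), Mul(-3214, Pow(6123, -1))) = Add(Mul(Add(Mul(722, Pow(-9116, -1)), Mul(-5614, Pow(Add(37, Mul(-1, -59)), -1))), Pow(-210, -1)), Mul(-3214, Pow(6123, -1))) = Add(Mul(Add(Mul(722, Rational(-1, 9116)), Mul(-5614, Pow(Add(37, 59), -1))), Rational(-1, 210)), Mul(-3214, Rational(1, 6123))) = Add(Mul(Add(Rational(-361, 4558), Mul(-5614, Pow(96, -1))), Rational(-1, 210)), Rational(-3214, 6123)) = Add(Mul(Add(Rational(-361, 4558), Mul(-5614, Rational(1, 96))), Rational(-1, 210)), Rational(-3214, 6123)) = Add(Mul(Add(Rational(-361, 4558), Rational(-2807, 48)), Rational(-1, 210)), Rational(-3214, 6123)) = Add(Mul(Rational(-6405817, 109392), Rational(-1, 210)), Rational(-3214, 6123)) = Add(Rational(6405817, 22972320), Rational(-3214, 6123)) = Rational(-11536739663, 46886505120)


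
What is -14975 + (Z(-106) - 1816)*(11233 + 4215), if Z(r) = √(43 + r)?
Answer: -28068543 + 46344*I*√7 ≈ -2.8069e+7 + 1.2261e+5*I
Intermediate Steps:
-14975 + (Z(-106) - 1816)*(11233 + 4215) = -14975 + (√(43 - 106) - 1816)*(11233 + 4215) = -14975 + (√(-63) - 1816)*15448 = -14975 + (3*I*√7 - 1816)*15448 = -14975 + (-1816 + 3*I*√7)*15448 = -14975 + (-28053568 + 46344*I*√7) = -28068543 + 46344*I*√7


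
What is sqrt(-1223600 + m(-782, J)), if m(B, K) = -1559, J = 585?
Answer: I*sqrt(1225159) ≈ 1106.9*I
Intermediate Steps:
sqrt(-1223600 + m(-782, J)) = sqrt(-1223600 - 1559) = sqrt(-1225159) = I*sqrt(1225159)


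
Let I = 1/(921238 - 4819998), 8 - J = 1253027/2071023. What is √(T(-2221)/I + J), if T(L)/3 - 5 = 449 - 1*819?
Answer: 7*√373692503443009057539/2071023 ≈ 65339.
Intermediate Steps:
J = 15315157/2071023 (J = 8 - 1253027/2071023 = 15315157/2071023 ≈ 7.3950)
T(L) = -1095 (T(L) = 15 + 3*(449 - 1*819) = 15 + 3*(449 - 819) = 15 + 3*(-370) = 15 - 1110 = -1095)
I = -1/3898760 (I = 1/(-3898760) = -1/3898760 ≈ -2.5649e-7)
√(T(-2221)/I + J) = √(-1095/(-1/3898760) + 15315157/2071023) = √(-1095*(-3898760) + 15315157/2071023) = √(4269142200 + 15315157/2071023) = √(8841491701785757/2071023) = 7*√373692503443009057539/2071023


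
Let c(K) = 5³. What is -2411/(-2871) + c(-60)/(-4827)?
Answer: 3759674/4619439 ≈ 0.81388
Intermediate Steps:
c(K) = 125
-2411/(-2871) + c(-60)/(-4827) = -2411/(-2871) + 125/(-4827) = -2411*(-1/2871) + 125*(-1/4827) = 2411/2871 - 125/4827 = 3759674/4619439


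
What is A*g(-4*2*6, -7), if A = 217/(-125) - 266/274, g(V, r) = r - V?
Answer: -1900514/17125 ≈ -110.98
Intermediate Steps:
A = -46354/17125 (A = 217*(-1/125) - 266*1/274 = -217/125 - 133/137 = -46354/17125 ≈ -2.7068)
A*g(-4*2*6, -7) = -46354*(-7 - (-4*2)*6)/17125 = -46354*(-7 - (-8)*6)/17125 = -46354*(-7 - 1*(-48))/17125 = -46354*(-7 + 48)/17125 = -46354/17125*41 = -1900514/17125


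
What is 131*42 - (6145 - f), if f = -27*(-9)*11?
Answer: 2030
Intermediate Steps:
f = 2673 (f = 243*11 = 2673)
131*42 - (6145 - f) = 131*42 - (6145 - 1*2673) = 5502 - (6145 - 2673) = 5502 - 1*3472 = 5502 - 3472 = 2030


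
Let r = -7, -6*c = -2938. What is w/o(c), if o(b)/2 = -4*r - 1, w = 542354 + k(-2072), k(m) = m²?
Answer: 89547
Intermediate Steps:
c = 1469/3 (c = -⅙*(-2938) = 1469/3 ≈ 489.67)
w = 4835538 (w = 542354 + (-2072)² = 542354 + 4293184 = 4835538)
o(b) = 54 (o(b) = 2*(-4*(-7) - 1) = 2*(28 - 1) = 2*27 = 54)
w/o(c) = 4835538/54 = 4835538*(1/54) = 89547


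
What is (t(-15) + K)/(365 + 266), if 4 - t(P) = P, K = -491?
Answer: -472/631 ≈ -0.74802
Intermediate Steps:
t(P) = 4 - P
(t(-15) + K)/(365 + 266) = ((4 - 1*(-15)) - 491)/(365 + 266) = ((4 + 15) - 491)/631 = (19 - 491)*(1/631) = -472*1/631 = -472/631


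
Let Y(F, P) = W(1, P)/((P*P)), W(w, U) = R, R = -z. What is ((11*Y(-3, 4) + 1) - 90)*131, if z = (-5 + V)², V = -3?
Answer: -17423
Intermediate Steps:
z = 64 (z = (-5 - 3)² = (-8)² = 64)
R = -64 (R = -1*64 = -64)
W(w, U) = -64
Y(F, P) = -64/P²
((11*Y(-3, 4) + 1) - 90)*131 = ((11*(-64/4²) + 1) - 90)*131 = ((11*(-64*1/16) + 1) - 90)*131 = ((11*(-4) + 1) - 90)*131 = ((-44 + 1) - 90)*131 = (-43 - 90)*131 = -133*131 = -17423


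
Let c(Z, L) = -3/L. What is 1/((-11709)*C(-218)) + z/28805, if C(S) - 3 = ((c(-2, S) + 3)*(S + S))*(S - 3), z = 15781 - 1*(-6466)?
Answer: 75645550220026/97944445314765 ≈ 0.77233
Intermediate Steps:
z = 22247 (z = 15781 + 6466 = 22247)
C(S) = 3 + 2*S*(-3 + S)*(3 - 3/S) (C(S) = 3 + ((-3/S + 3)*(S + S))*(S - 3) = 3 + ((3 - 3/S)*(2*S))*(-3 + S) = 3 + (2*S*(3 - 3/S))*(-3 + S) = 3 + 2*S*(-3 + S)*(3 - 3/S))
1/((-11709)*C(-218)) + z/28805 = 1/((-11709)*(21 - 24*(-218) + 6*(-218)²)) + 22247/28805 = -1/(11709*(21 + 5232 + 6*47524)) + 22247*(1/28805) = -1/(11709*(21 + 5232 + 285144)) + 22247/28805 = -1/11709/290397 + 22247/28805 = -1/11709*1/290397 + 22247/28805 = -1/3400258473 + 22247/28805 = 75645550220026/97944445314765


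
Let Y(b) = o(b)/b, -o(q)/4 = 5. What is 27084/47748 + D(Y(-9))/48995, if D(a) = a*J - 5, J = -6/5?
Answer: 331653628/584853315 ≈ 0.56707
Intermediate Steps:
J = -6/5 (J = -6*⅕ = -6/5 ≈ -1.2000)
o(q) = -20 (o(q) = -4*5 = -20)
Y(b) = -20/b
D(a) = -5 - 6*a/5 (D(a) = a*(-6/5) - 5 = -6*a/5 - 5 = -5 - 6*a/5)
27084/47748 + D(Y(-9))/48995 = 27084/47748 + (-5 - (-24)/(-9))/48995 = 27084*(1/47748) + (-5 - (-24)*(-1)/9)*(1/48995) = 2257/3979 + (-5 - 6/5*20/9)*(1/48995) = 2257/3979 + (-5 - 8/3)*(1/48995) = 2257/3979 - 23/3*1/48995 = 2257/3979 - 23/146985 = 331653628/584853315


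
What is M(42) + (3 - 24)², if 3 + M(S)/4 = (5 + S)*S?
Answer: 8325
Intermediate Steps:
M(S) = -12 + 4*S*(5 + S) (M(S) = -12 + 4*((5 + S)*S) = -12 + 4*(S*(5 + S)) = -12 + 4*S*(5 + S))
M(42) + (3 - 24)² = (-12 + 4*42² + 20*42) + (3 - 24)² = (-12 + 4*1764 + 840) + (-21)² = (-12 + 7056 + 840) + 441 = 7884 + 441 = 8325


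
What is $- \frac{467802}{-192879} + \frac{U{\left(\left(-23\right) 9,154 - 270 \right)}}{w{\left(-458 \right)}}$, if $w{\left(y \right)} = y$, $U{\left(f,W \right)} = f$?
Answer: $\frac{28242141}{9815398} \approx 2.8773$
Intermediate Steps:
$- \frac{467802}{-192879} + \frac{U{\left(\left(-23\right) 9,154 - 270 \right)}}{w{\left(-458 \right)}} = - \frac{467802}{-192879} + \frac{\left(-23\right) 9}{-458} = \left(-467802\right) \left(- \frac{1}{192879}\right) - - \frac{207}{458} = \frac{51978}{21431} + \frac{207}{458} = \frac{28242141}{9815398}$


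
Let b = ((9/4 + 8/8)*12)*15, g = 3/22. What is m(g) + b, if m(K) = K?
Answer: 12873/22 ≈ 585.14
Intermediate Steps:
g = 3/22 (g = 3*(1/22) = 3/22 ≈ 0.13636)
b = 585 (b = ((9*(¼) + 8*(⅛))*12)*15 = ((9/4 + 1)*12)*15 = ((13/4)*12)*15 = 39*15 = 585)
m(g) + b = 3/22 + 585 = 12873/22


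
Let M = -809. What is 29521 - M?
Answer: 30330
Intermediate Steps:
29521 - M = 29521 - 1*(-809) = 29521 + 809 = 30330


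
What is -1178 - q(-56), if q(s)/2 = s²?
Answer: -7450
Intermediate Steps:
q(s) = 2*s²
-1178 - q(-56) = -1178 - 2*(-56)² = -1178 - 2*3136 = -1178 - 1*6272 = -1178 - 6272 = -7450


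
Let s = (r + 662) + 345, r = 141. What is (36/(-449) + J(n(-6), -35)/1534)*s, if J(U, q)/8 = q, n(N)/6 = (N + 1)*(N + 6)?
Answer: -103861856/344383 ≈ -301.59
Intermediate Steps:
n(N) = 6*(1 + N)*(6 + N) (n(N) = 6*((N + 1)*(N + 6)) = 6*((1 + N)*(6 + N)) = 6*(1 + N)*(6 + N))
J(U, q) = 8*q
s = 1148 (s = (141 + 662) + 345 = 803 + 345 = 1148)
(36/(-449) + J(n(-6), -35)/1534)*s = (36/(-449) + (8*(-35))/1534)*1148 = (36*(-1/449) - 280*1/1534)*1148 = (-36/449 - 140/767)*1148 = -90472/344383*1148 = -103861856/344383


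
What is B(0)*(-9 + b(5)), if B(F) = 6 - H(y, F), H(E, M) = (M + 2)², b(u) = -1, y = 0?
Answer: -20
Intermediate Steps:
H(E, M) = (2 + M)²
B(F) = 6 - (2 + F)²
B(0)*(-9 + b(5)) = (6 - (2 + 0)²)*(-9 - 1) = (6 - 1*2²)*(-10) = (6 - 1*4)*(-10) = (6 - 4)*(-10) = 2*(-10) = -20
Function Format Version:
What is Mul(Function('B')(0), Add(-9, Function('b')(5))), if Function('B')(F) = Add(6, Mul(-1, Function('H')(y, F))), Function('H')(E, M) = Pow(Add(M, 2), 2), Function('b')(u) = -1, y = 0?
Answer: -20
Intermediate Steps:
Function('H')(E, M) = Pow(Add(2, M), 2)
Function('B')(F) = Add(6, Mul(-1, Pow(Add(2, F), 2)))
Mul(Function('B')(0), Add(-9, Function('b')(5))) = Mul(Add(6, Mul(-1, Pow(Add(2, 0), 2))), Add(-9, -1)) = Mul(Add(6, Mul(-1, Pow(2, 2))), -10) = Mul(Add(6, Mul(-1, 4)), -10) = Mul(Add(6, -4), -10) = Mul(2, -10) = -20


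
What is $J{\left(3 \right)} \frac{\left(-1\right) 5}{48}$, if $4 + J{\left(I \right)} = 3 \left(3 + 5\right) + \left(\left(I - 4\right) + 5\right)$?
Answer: $- \frac{5}{2} \approx -2.5$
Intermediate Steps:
$J{\left(I \right)} = 21 + I$ ($J{\left(I \right)} = -4 + \left(3 \left(3 + 5\right) + \left(\left(I - 4\right) + 5\right)\right) = -4 + \left(3 \cdot 8 + \left(\left(-4 + I\right) + 5\right)\right) = -4 + \left(24 + \left(1 + I\right)\right) = -4 + \left(25 + I\right) = 21 + I$)
$J{\left(3 \right)} \frac{\left(-1\right) 5}{48} = \left(21 + 3\right) \frac{\left(-1\right) 5}{48} = 24 \left(\left(-5\right) \frac{1}{48}\right) = 24 \left(- \frac{5}{48}\right) = - \frac{5}{2}$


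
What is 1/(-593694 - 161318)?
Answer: -1/755012 ≈ -1.3245e-6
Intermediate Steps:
1/(-593694 - 161318) = 1/(-755012) = -1/755012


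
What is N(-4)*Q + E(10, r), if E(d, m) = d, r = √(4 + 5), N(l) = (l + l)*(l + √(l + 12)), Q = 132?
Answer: 4234 - 2112*√2 ≈ 1247.2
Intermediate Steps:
N(l) = 2*l*(l + √(12 + l)) (N(l) = (2*l)*(l + √(12 + l)) = 2*l*(l + √(12 + l)))
r = 3 (r = √9 = 3)
N(-4)*Q + E(10, r) = (2*(-4)*(-4 + √(12 - 4)))*132 + 10 = (2*(-4)*(-4 + √8))*132 + 10 = (2*(-4)*(-4 + 2*√2))*132 + 10 = (32 - 16*√2)*132 + 10 = (4224 - 2112*√2) + 10 = 4234 - 2112*√2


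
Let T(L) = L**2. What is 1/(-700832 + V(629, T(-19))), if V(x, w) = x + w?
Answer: -1/699842 ≈ -1.4289e-6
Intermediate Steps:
V(x, w) = w + x
1/(-700832 + V(629, T(-19))) = 1/(-700832 + ((-19)**2 + 629)) = 1/(-700832 + (361 + 629)) = 1/(-700832 + 990) = 1/(-699842) = -1/699842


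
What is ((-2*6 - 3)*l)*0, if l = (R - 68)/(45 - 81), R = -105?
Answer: 0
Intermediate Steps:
l = 173/36 (l = (-105 - 68)/(45 - 81) = -173/(-36) = -173*(-1/36) = 173/36 ≈ 4.8056)
((-2*6 - 3)*l)*0 = ((-2*6 - 3)*(173/36))*0 = ((-12 - 3)*(173/36))*0 = -15*173/36*0 = -865/12*0 = 0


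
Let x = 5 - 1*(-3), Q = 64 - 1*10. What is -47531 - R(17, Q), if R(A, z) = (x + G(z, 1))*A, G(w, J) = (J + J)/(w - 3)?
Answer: -143003/3 ≈ -47668.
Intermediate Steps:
G(w, J) = 2*J/(-3 + w) (G(w, J) = (2*J)/(-3 + w) = 2*J/(-3 + w))
Q = 54 (Q = 64 - 10 = 54)
x = 8 (x = 5 + 3 = 8)
R(A, z) = A*(8 + 2/(-3 + z)) (R(A, z) = (8 + 2*1/(-3 + z))*A = (8 + 2/(-3 + z))*A = A*(8 + 2/(-3 + z)))
-47531 - R(17, Q) = -47531 - 2*17*(-11 + 4*54)/(-3 + 54) = -47531 - 2*17*(-11 + 216)/51 = -47531 - 2*17*205/51 = -47531 - 1*410/3 = -47531 - 410/3 = -143003/3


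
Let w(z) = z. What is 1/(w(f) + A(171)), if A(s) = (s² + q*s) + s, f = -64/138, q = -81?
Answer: 69/1073677 ≈ 6.4265e-5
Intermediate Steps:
f = -32/69 (f = -64*1/138 = -32/69 ≈ -0.46377)
A(s) = s² - 80*s (A(s) = (s² - 81*s) + s = s² - 80*s)
1/(w(f) + A(171)) = 1/(-32/69 + 171*(-80 + 171)) = 1/(-32/69 + 171*91) = 1/(-32/69 + 15561) = 1/(1073677/69) = 69/1073677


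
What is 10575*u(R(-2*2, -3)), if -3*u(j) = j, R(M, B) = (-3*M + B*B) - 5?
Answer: -56400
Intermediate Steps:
R(M, B) = -5 + B**2 - 3*M (R(M, B) = (-3*M + B**2) - 5 = (B**2 - 3*M) - 5 = -5 + B**2 - 3*M)
u(j) = -j/3
10575*u(R(-2*2, -3)) = 10575*(-(-5 + (-3)**2 - (-6)*2)/3) = 10575*(-(-5 + 9 - 3*(-4))/3) = 10575*(-(-5 + 9 + 12)/3) = 10575*(-1/3*16) = 10575*(-16/3) = -56400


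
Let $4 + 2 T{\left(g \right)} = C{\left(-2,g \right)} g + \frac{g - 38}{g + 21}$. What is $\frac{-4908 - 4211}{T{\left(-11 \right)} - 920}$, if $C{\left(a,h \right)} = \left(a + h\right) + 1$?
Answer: $\frac{182380}{17169} \approx 10.623$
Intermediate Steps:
$C{\left(a,h \right)} = 1 + a + h$
$T{\left(g \right)} = -2 + \frac{g \left(-1 + g\right)}{2} + \frac{-38 + g}{2 \left(21 + g\right)}$ ($T{\left(g \right)} = -2 + \frac{\left(1 - 2 + g\right) g + \frac{g - 38}{g + 21}}{2} = -2 + \frac{\left(-1 + g\right) g + \frac{-38 + g}{21 + g}}{2} = -2 + \frac{g \left(-1 + g\right) + \frac{-38 + g}{21 + g}}{2} = -2 + \left(\frac{g \left(-1 + g\right)}{2} + \frac{-38 + g}{2 \left(21 + g\right)}\right) = -2 + \frac{g \left(-1 + g\right)}{2} + \frac{-38 + g}{2 \left(21 + g\right)}$)
$\frac{-4908 - 4211}{T{\left(-11 \right)} - 920} = \frac{-4908 - 4211}{\frac{-122 + \left(-11\right)^{3} - -264 + 20 \left(-11\right)^{2}}{2 \left(21 - 11\right)} - 920} = - \frac{9119}{\frac{-122 - 1331 + 264 + 20 \cdot 121}{2 \cdot 10} - 920} = - \frac{9119}{\frac{1}{2} \cdot \frac{1}{10} \left(-122 - 1331 + 264 + 2420\right) - 920} = - \frac{9119}{\frac{1}{2} \cdot \frac{1}{10} \cdot 1231 - 920} = - \frac{9119}{\frac{1231}{20} - 920} = - \frac{9119}{- \frac{17169}{20}} = \left(-9119\right) \left(- \frac{20}{17169}\right) = \frac{182380}{17169}$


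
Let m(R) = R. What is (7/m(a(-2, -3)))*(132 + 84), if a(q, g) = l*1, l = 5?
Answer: 1512/5 ≈ 302.40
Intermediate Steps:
a(q, g) = 5 (a(q, g) = 5*1 = 5)
(7/m(a(-2, -3)))*(132 + 84) = (7/5)*(132 + 84) = (7*(1/5))*216 = (7/5)*216 = 1512/5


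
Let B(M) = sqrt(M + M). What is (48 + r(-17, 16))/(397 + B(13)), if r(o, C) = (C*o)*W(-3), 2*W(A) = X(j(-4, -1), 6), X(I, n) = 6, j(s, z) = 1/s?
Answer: -304896/157583 + 768*sqrt(26)/157583 ≈ -1.9100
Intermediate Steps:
W(A) = 3 (W(A) = (1/2)*6 = 3)
r(o, C) = 3*C*o (r(o, C) = (C*o)*3 = 3*C*o)
B(M) = sqrt(2)*sqrt(M) (B(M) = sqrt(2*M) = sqrt(2)*sqrt(M))
(48 + r(-17, 16))/(397 + B(13)) = (48 + 3*16*(-17))/(397 + sqrt(2)*sqrt(13)) = (48 - 816)/(397 + sqrt(26)) = -768/(397 + sqrt(26))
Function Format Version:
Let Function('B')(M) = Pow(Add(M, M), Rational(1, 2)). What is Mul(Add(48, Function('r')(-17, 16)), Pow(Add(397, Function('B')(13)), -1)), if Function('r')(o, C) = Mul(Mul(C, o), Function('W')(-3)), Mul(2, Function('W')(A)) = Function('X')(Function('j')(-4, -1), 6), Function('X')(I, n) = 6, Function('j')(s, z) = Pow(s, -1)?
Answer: Add(Rational(-304896, 157583), Mul(Rational(768, 157583), Pow(26, Rational(1, 2)))) ≈ -1.9100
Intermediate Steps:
Function('W')(A) = 3 (Function('W')(A) = Mul(Rational(1, 2), 6) = 3)
Function('r')(o, C) = Mul(3, C, o) (Function('r')(o, C) = Mul(Mul(C, o), 3) = Mul(3, C, o))
Function('B')(M) = Mul(Pow(2, Rational(1, 2)), Pow(M, Rational(1, 2))) (Function('B')(M) = Pow(Mul(2, M), Rational(1, 2)) = Mul(Pow(2, Rational(1, 2)), Pow(M, Rational(1, 2))))
Mul(Add(48, Function('r')(-17, 16)), Pow(Add(397, Function('B')(13)), -1)) = Mul(Add(48, Mul(3, 16, -17)), Pow(Add(397, Mul(Pow(2, Rational(1, 2)), Pow(13, Rational(1, 2)))), -1)) = Mul(Add(48, -816), Pow(Add(397, Pow(26, Rational(1, 2))), -1)) = Mul(-768, Pow(Add(397, Pow(26, Rational(1, 2))), -1))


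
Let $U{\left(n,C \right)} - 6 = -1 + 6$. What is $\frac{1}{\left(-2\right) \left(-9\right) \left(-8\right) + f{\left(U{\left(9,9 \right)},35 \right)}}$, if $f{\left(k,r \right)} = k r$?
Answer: $\frac{1}{241} \approx 0.0041494$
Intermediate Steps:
$U{\left(n,C \right)} = 11$ ($U{\left(n,C \right)} = 6 + \left(-1 + 6\right) = 6 + 5 = 11$)
$\frac{1}{\left(-2\right) \left(-9\right) \left(-8\right) + f{\left(U{\left(9,9 \right)},35 \right)}} = \frac{1}{\left(-2\right) \left(-9\right) \left(-8\right) + 11 \cdot 35} = \frac{1}{18 \left(-8\right) + 385} = \frac{1}{-144 + 385} = \frac{1}{241}$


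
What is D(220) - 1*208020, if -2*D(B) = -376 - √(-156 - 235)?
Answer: -207832 + I*√391/2 ≈ -2.0783e+5 + 9.8869*I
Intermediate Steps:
D(B) = 188 + I*√391/2 (D(B) = -(-376 - √(-156 - 235))/2 = -(-376 - √(-391))/2 = -(-376 - I*√391)/2 = 188 + I*√391/2)
D(220) - 1*208020 = (188 + I*√391/2) - 1*208020 = (188 + I*√391/2) - 208020 = -207832 + I*√391/2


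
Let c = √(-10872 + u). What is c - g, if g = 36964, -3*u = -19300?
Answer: -36964 + 2*I*√9987/3 ≈ -36964.0 + 66.623*I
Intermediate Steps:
u = 19300/3 (u = -⅓*(-19300) = 19300/3 ≈ 6433.3)
c = 2*I*√9987/3 (c = √(-10872 + 19300/3) = √(-13316/3) = 2*I*√9987/3 ≈ 66.623*I)
c - g = 2*I*√9987/3 - 1*36964 = 2*I*√9987/3 - 36964 = -36964 + 2*I*√9987/3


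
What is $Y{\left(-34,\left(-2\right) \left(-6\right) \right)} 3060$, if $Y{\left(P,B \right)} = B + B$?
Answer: $73440$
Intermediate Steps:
$Y{\left(P,B \right)} = 2 B$
$Y{\left(-34,\left(-2\right) \left(-6\right) \right)} 3060 = 2 \left(\left(-2\right) \left(-6\right)\right) 3060 = 2 \cdot 12 \cdot 3060 = 24 \cdot 3060 = 73440$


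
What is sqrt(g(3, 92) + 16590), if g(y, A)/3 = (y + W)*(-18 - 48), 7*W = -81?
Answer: sqrt(896070)/7 ≈ 135.23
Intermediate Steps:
W = -81/7 (W = (1/7)*(-81) = -81/7 ≈ -11.571)
g(y, A) = 16038/7 - 198*y (g(y, A) = 3*((y - 81/7)*(-18 - 48)) = 3*((-81/7 + y)*(-66)) = 3*(5346/7 - 66*y) = 16038/7 - 198*y)
sqrt(g(3, 92) + 16590) = sqrt((16038/7 - 198*3) + 16590) = sqrt((16038/7 - 594) + 16590) = sqrt(11880/7 + 16590) = sqrt(128010/7) = sqrt(896070)/7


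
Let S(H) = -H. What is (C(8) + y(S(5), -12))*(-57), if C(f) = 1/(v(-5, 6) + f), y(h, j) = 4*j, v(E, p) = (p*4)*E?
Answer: 306489/112 ≈ 2736.5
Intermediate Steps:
v(E, p) = 4*E*p (v(E, p) = (4*p)*E = 4*E*p)
C(f) = 1/(-120 + f) (C(f) = 1/(4*(-5)*6 + f) = 1/(-120 + f))
(C(8) + y(S(5), -12))*(-57) = (1/(-120 + 8) + 4*(-12))*(-57) = (1/(-112) - 48)*(-57) = (-1/112 - 48)*(-57) = -5377/112*(-57) = 306489/112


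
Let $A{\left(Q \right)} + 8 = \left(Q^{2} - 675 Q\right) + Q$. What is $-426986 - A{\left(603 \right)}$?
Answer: $-384165$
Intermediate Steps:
$A{\left(Q \right)} = -8 + Q^{2} - 674 Q$ ($A{\left(Q \right)} = -8 + \left(\left(Q^{2} - 675 Q\right) + Q\right) = -8 + \left(Q^{2} - 674 Q\right) = -8 + Q^{2} - 674 Q$)
$-426986 - A{\left(603 \right)} = -426986 - \left(-8 + 603^{2} - 406422\right) = -426986 - \left(-8 + 363609 - 406422\right) = -426986 - -42821 = -426986 + 42821 = -384165$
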